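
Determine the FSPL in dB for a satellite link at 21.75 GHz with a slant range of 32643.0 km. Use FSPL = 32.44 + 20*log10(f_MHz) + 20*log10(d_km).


f = 21.75 GHz = 21750.0000 MHz
d = 32643.0 km
FSPL = 32.44 + 20*log10(21750.0000) + 20*log10(32643.0)
FSPL = 32.44 + 86.7492 + 90.2758
FSPL = 209.4650 dB

209.4650 dB


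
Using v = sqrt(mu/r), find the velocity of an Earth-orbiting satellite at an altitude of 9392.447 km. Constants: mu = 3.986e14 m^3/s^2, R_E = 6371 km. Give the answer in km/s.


r = R_E + alt = 6371.0 + 9392.447 = 15763.4470 km = 1.5763447e+07 m
v = sqrt(mu/r) = sqrt(3.986e14 / 1.5763447e+07) = 5028.5532 m/s = 5.0286 km/s

5.0286 km/s


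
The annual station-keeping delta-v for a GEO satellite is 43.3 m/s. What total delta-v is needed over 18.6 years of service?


dV = rate * years = 43.3 * 18.6
dV = 805.3800 m/s

805.3800 m/s


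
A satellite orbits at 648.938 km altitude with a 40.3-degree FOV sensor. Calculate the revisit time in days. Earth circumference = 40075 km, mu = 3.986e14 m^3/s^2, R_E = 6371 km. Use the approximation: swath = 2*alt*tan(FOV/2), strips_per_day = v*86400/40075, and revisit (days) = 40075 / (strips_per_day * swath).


swath = 2*648.938*tan(0.3516838) = 476.2399 km
v = sqrt(mu/r) = 7535.3254 m/s = 7.5353 km/s
strips/day = v*86400/40075 = 7.5353*86400/40075 = 16.2458
coverage/day = strips * swath = 16.2458 * 476.2399 = 7736.9176 km
revisit = 40075 / 7736.9176 = 5.1797 days

5.1797 days


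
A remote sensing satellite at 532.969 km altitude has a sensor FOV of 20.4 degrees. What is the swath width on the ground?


FOV = 20.4 deg = 0.3560472 rad
swath = 2 * alt * tan(FOV/2) = 2 * 532.969 * tan(0.1780236)
swath = 2 * 532.969 * 0.1799284
swath = 191.7925 km

191.7925 km


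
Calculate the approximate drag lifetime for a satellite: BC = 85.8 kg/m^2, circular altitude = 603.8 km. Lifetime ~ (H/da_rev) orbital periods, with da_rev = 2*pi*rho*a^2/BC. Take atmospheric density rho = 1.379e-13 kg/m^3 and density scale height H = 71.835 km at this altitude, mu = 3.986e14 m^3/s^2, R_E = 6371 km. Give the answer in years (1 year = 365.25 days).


a = R_E + alt = 6974.8000 km = 6.9748e+06 m
da_rev = 2*pi*rho*a^2/BC = 2*pi*1.379e-13*(6.9748e+06)^2/85.8 = 0.491270136 m per revolution
N = H/da_rev = 71835.0000 m / 0.491270136 m = 146223.0141 revolutions
P = 2*pi*sqrt(a^3/mu) = 5797.0742 s
lifetime = N*P = 146223.0141 * 5797.0742 = 8.4766566e+08 s = 9810.9452 days
years = 9810.9452 / 365.25 = 26.8609 years

26.8609 years


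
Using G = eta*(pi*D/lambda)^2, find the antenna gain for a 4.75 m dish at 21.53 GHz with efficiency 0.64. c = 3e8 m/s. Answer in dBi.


lambda = c/f = 3e8 / 2.153e+10 = 0.01393405 m
G = eta*(pi*D/lambda)^2 = 0.64*(pi*4.75/0.01393405)^2
G = 734027.7670 (linear)
G = 10*log10(734027.7670) = 58.6571 dBi

58.6571 dBi


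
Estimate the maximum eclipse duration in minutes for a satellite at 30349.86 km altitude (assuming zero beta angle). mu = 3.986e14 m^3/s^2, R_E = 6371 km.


r = 36720.8600 km
T = 1167.1569 min
Eclipse fraction = arcsin(R_E/r)/pi = arcsin(6371.0000/36720.8600)/pi
= arcsin(0.1734981)/pi = 0.05550705
Eclipse duration = 0.05550705 * 1167.1569 = 64.7854 min

64.7854 minutes


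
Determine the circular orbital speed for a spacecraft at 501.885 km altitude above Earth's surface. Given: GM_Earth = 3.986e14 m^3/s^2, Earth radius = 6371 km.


r = R_E + alt = 6371.0 + 501.885 = 6872.8850 km = 6.872885e+06 m
v = sqrt(mu/r) = sqrt(3.986e14 / 6.872885e+06) = 7615.5120 m/s = 7.6155 km/s

7.6155 km/s


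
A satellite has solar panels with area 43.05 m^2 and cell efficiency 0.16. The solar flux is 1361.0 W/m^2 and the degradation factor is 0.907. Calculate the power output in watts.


P = area * eta * S * degradation
P = 43.05 * 0.16 * 1361.0 * 0.907
P = 8502.7332 W

8502.7332 W


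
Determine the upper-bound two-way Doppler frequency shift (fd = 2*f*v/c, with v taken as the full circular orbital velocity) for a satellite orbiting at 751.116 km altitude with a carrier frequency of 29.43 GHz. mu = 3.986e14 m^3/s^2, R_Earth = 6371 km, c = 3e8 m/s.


r = 7.122116e+06 m
v = sqrt(mu/r) = 7481.0770 m/s (worst-case radial velocity)
f = 29.43 GHz = 2.943e+10 Hz
fd = 2*f*v/c = 2*2.943e+10*7481.0770/3.0e+08
fd = 1.4677873e+06 Hz

1.4678e+06 Hz


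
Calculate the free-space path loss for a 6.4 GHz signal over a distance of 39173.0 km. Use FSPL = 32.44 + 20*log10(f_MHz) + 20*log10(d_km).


f = 6.4 GHz = 6400.0000 MHz
d = 39173.0 km
FSPL = 32.44 + 20*log10(6400.0000) + 20*log10(39173.0)
FSPL = 32.44 + 76.1236 + 91.8597
FSPL = 200.4233 dB

200.4233 dB


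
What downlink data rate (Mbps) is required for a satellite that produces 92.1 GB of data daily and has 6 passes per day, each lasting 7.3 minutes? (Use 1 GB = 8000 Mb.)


total contact time = 6 * 7.3 * 60 = 2628.0000 s
data = 92.1 GB = 736800.0000 Mb
rate = 736800.0000 / 2628.0000 = 280.3653 Mbps

280.3653 Mbps


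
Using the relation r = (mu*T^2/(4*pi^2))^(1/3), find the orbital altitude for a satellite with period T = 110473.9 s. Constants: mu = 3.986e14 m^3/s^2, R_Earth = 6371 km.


T = 110473.9 s
r = (mu*T^2/(4*pi^2))^(1/3) = (3.986e14 * 110473.9^2 / (4*pi^2))^(1/3)
r = 4.9762132e+07 m = 49762.1317 km
alt = r - R_E = 49762.1317 - 6371 = 43391.1317 km

43391.1317 km


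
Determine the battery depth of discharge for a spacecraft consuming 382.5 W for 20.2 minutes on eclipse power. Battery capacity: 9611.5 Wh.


E_used = P * t / 60 = 382.5 * 20.2 / 60 = 128.7750 Wh
DOD = E_used / E_total * 100 = 128.7750 / 9611.5 * 100
DOD = 1.3398 %

1.3398 %


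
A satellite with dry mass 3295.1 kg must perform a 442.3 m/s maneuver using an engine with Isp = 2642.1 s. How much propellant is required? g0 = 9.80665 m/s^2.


ve = Isp * g0 = 2642.1 * 9.80665 = 25910.149965 m/s
mass ratio = exp(dv/ve) = exp(442.3/25910.149965) = 1.01721706
m_prop = m_dry * (mr - 1) = 3295.1 * (1.01721706 - 1)
m_prop = 56.7319 kg

56.7319 kg


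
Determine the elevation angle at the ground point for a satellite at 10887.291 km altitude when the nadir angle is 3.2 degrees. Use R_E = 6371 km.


r = R_E + alt = 17258.2910 km
Law of sines in the satellite / Earth-center / ground-point triangle:
  sin(nadir)/R_E = sin(90 + el)/r  =>  cos(el) = (r/R_E)*sin(nadir)
cos(el) = (17258.2910 / 6371.0000) * sin(3.2 deg) = 0.1512139
el = arccos(0.1512139) = 81.3027 deg
(Earth-central angle = 90 - nadir - el = 5.4973 deg)

81.3027 degrees


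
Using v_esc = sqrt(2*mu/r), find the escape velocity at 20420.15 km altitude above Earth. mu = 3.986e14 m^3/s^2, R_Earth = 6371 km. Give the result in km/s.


r = 6371.0 + 20420.15 = 26791.1500 km = 2.679115e+07 m
v_esc = sqrt(2*mu/r) = sqrt(2*3.986e14 / 2.679115e+07)
v_esc = 5454.9147 m/s = 5.4549 km/s

5.4549 km/s


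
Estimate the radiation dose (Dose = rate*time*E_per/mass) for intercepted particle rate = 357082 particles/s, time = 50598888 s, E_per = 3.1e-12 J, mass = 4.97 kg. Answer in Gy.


Total energy deposited = rate * time * E_per
  = 357082 * 50598888 * 3.1e-12 = 56.0107 J
Dose = E_total / mass = 56.0107 / 4.97
Dose = 11.2697 Gy

11.2697 Gy


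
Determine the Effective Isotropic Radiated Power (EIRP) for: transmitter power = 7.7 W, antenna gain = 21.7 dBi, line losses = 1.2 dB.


Pt = 7.7 W = 8.8649 dBW
EIRP = Pt_dBW + Gt - losses = 8.8649 + 21.7 - 1.2 = 29.3649 dBW

29.3649 dBW


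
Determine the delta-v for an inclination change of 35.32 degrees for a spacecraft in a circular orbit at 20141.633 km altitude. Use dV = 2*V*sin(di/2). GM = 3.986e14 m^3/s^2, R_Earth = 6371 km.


r = 26512.6330 km = 2.6512633e+07 m
V = sqrt(mu/r) = 3877.4144 m/s
di = 35.32 deg = 0.6164503 rad
dV = 2*V*sin(di/2) = 2*3877.4144*sin(0.3082251)
dV = 2352.5661 m/s = 2.3526 km/s

2.3526 km/s


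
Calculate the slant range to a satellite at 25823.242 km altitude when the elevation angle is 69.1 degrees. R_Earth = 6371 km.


h = 25823.242 km, el = 69.1 deg
d = -R_E*sin(el) + sqrt((R_E*sin(el))^2 + 2*R_E*h + h^2)
d = -6371.0000*sin(1.2060) + sqrt((6371.0000*0.9342045)^2 + 2*6371.0000*25823.242 + 25823.242^2)
d = 26162.1008 km

26162.1008 km


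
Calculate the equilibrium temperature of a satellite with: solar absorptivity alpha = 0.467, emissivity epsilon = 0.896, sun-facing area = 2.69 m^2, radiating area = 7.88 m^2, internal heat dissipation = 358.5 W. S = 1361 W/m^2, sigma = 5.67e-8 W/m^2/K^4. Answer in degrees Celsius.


Numerator = alpha*S*A_sun + Q_int = 0.467*1361*2.69 + 358.5 = 2068.2290 W
Denominator = eps*sigma*A_rad = 0.896*5.67e-8*7.88 = 4.0032922e-07 W/K^4
T^4 = 5.1663205e+09 K^4
T = 268.0991 K = -5.0509 C

-5.0509 degrees Celsius


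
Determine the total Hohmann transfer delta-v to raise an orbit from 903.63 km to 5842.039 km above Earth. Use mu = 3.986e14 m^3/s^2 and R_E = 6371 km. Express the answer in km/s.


r1 = 7274.6300 km = 7.27463e+06 m
r2 = 12213.0390 km = 1.2213039e+07 m
dv1 = sqrt(mu/r1)*(sqrt(2*r2/(r1+r2)) - 1) = 885.0033 m/s
dv2 = sqrt(mu/r2)*(1 - sqrt(2*r1/(r1+r2))) = 776.6505 m/s
total dv = |dv1| + |dv2| = 885.0033 + 776.6505 = 1661.6538 m/s = 1.6617 km/s

1.6617 km/s


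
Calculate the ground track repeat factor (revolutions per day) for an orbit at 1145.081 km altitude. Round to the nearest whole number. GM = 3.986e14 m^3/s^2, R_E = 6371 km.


r = 7.516081e+06 m
T = 2*pi*sqrt(r^3/mu) = 6484.8271 s = 108.0805 min
revs/day = 1440 / 108.0805 = 13.3234
Rounded: 13 revolutions per day

13 revolutions per day


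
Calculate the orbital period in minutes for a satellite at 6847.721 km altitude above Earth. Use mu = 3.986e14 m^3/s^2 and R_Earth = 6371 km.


r = 13218.7210 km = 1.3218721e+07 m
T = 2*pi*sqrt(r^3/mu) = 2*pi*sqrt(2.3097677e+21 / 3.986e14)
T = 15124.9997 s = 252.0833 min

252.0833 minutes


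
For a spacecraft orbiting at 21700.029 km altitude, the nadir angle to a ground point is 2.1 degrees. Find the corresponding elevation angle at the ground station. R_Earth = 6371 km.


r = R_E + alt = 28071.0290 km
Law of sines in the satellite / Earth-center / ground-point triangle:
  sin(nadir)/R_E = sin(90 + el)/r  =>  cos(el) = (r/R_E)*sin(nadir)
cos(el) = (28071.0290 / 6371.0000) * sin(2.1 deg) = 0.1614545
el = arccos(0.1614545) = 80.7087 deg
(Earth-central angle = 90 - nadir - el = 7.1913 deg)

80.7087 degrees


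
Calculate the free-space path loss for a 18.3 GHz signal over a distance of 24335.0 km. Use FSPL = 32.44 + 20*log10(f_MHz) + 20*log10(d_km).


f = 18.3 GHz = 18300.0000 MHz
d = 24335.0 km
FSPL = 32.44 + 20*log10(18300.0000) + 20*log10(24335.0)
FSPL = 32.44 + 85.2490 + 87.7246
FSPL = 205.4136 dB

205.4136 dB


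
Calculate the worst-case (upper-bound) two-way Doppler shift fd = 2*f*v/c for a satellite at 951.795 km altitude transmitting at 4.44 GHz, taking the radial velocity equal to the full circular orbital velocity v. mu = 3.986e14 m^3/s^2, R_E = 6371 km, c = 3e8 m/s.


r = 7.322795e+06 m
v = sqrt(mu/r) = 7377.8566 m/s (worst-case radial velocity)
f = 4.44 GHz = 4.44e+09 Hz
fd = 2*f*v/c = 2*4.44e+09*7377.8566/3.0e+08
fd = 218384.5550 Hz

218384.5550 Hz


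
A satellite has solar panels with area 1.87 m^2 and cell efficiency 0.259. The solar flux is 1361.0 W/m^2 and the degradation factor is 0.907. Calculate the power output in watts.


P = area * eta * S * degradation
P = 1.87 * 0.259 * 1361.0 * 0.907
P = 597.8700 W

597.8700 W


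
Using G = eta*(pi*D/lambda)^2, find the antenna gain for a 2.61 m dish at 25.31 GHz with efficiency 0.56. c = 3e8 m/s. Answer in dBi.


lambda = c/f = 3e8 / 2.531e+10 = 0.01185302 m
G = eta*(pi*D/lambda)^2 = 0.56*(pi*2.61/0.01185302)^2
G = 267985.0507 (linear)
G = 10*log10(267985.0507) = 54.2811 dBi

54.2811 dBi


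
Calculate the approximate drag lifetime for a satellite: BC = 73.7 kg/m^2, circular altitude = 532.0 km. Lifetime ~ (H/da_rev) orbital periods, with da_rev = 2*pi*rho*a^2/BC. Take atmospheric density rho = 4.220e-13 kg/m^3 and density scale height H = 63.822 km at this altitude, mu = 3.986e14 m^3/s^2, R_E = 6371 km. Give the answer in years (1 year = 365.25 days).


a = R_E + alt = 6903.0000 km = 6.903e+06 m
da_rev = 2*pi*rho*a^2/BC = 2*pi*4.220e-13*(6.903e+06)^2/73.7 = 1.714354 m per revolution
N = H/da_rev = 63822.0000 m / 1.714354 m = 37228.0108 revolutions
P = 2*pi*sqrt(a^3/mu) = 5707.7906 s
lifetime = N*P = 37228.0108 * 5707.7906 = 2.1248969e+08 s = 2459.3714 days
years = 2459.3714 / 365.25 = 6.7334 years

6.7334 years


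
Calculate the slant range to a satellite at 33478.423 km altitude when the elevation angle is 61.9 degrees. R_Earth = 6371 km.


h = 33478.423 km, el = 61.9 deg
d = -R_E*sin(el) + sqrt((R_E*sin(el))^2 + 2*R_E*h + h^2)
d = -6371.0000*sin(1.0804) + sqrt((6371.0000*0.8821269)^2 + 2*6371.0000*33478.423 + 33478.423^2)
d = 34116.2455 km

34116.2455 km


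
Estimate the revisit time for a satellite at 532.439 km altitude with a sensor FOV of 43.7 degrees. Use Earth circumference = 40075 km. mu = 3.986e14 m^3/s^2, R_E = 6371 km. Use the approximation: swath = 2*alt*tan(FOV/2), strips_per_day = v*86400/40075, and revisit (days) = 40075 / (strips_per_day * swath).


swath = 2*532.439*tan(0.3813544) = 426.9991 km
v = sqrt(mu/r) = 7598.6406 m/s = 7.5986 km/s
strips/day = v*86400/40075 = 7.5986*86400/40075 = 16.3823
coverage/day = strips * swath = 16.3823 * 426.9991 = 6995.2479 km
revisit = 40075 / 6995.2479 = 5.7289 days

5.7289 days


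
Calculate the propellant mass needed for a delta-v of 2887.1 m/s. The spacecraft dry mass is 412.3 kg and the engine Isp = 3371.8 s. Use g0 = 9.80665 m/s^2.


ve = Isp * g0 = 3371.8 * 9.80665 = 33066.062470 m/s
mass ratio = exp(dv/ve) = exp(2887.1/33066.062470) = 1.09123828
m_prop = m_dry * (mr - 1) = 412.3 * (1.09123828 - 1)
m_prop = 37.6175 kg

37.6175 kg


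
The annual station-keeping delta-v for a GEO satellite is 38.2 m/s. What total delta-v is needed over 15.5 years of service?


dV = rate * years = 38.2 * 15.5
dV = 592.1000 m/s

592.1000 m/s


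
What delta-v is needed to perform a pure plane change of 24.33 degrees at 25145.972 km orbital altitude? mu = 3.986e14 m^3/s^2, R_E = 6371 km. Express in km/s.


r = 31516.9720 km = 3.1516972e+07 m
V = sqrt(mu/r) = 3556.2837 m/s
di = 24.33 deg = 0.4246386 rad
dV = 2*V*sin(di/2) = 2*3556.2837*sin(0.2123193)
dV = 1498.8149 m/s = 1.4988 km/s

1.4988 km/s


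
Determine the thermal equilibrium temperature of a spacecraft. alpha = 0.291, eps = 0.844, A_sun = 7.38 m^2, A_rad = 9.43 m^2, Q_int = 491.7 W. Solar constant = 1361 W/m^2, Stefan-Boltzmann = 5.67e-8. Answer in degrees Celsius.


Numerator = alpha*S*A_sun + Q_int = 0.291*1361*7.38 + 491.7 = 3414.5564 W
Denominator = eps*sigma*A_rad = 0.844*5.67e-8*9.43 = 4.5127076e-07 W/K^4
T^4 = 7.5665358e+09 K^4
T = 294.9336 K = 21.7836 C

21.7836 degrees Celsius


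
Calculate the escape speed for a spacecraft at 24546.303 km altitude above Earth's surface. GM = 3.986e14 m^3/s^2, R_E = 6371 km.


r = 6371.0 + 24546.303 = 30917.3030 km = 3.0917303e+07 m
v_esc = sqrt(2*mu/r) = sqrt(2*3.986e14 / 3.0917303e+07)
v_esc = 5077.8848 m/s = 5.0779 km/s

5.0779 km/s


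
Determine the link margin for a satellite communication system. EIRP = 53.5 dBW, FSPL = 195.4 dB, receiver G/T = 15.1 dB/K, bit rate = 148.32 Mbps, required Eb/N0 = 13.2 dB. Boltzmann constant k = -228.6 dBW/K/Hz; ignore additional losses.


C/N0 = EIRP - FSPL + G/T - k = 53.5 - 195.4 + 15.1 - (-228.6)
C/N0 = 101.8000 dB-Hz
R_b = 148.32 Mbps = 1.4832e+08 bps -> 10*log10(R_b) = 81.7120 dB-Hz
Eb/N0 = C/N0 - 10*log10(R_b) = 101.8000 - 81.7120 = 20.0880 dB
Margin = Eb/N0 - Eb/N0_req = 20.0880 - 13.2 = 6.8880 dB (link closes)

6.8880 dB


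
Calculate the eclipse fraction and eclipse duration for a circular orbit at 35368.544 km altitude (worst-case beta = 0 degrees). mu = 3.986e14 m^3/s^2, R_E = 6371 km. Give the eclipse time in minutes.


r = 41739.5440 km
T = 1414.4302 min
Eclipse fraction = arcsin(R_E/r)/pi = arcsin(6371.0000/41739.5440)/pi
= arcsin(0.152637)/pi = 0.04877654
Eclipse duration = 0.04877654 * 1414.4302 = 68.9910 min

68.9910 minutes


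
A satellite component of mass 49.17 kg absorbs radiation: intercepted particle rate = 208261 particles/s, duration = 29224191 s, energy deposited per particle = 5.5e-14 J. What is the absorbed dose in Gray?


Total energy deposited = rate * time * E_per
  = 208261 * 29224191 * 5.5e-14 = 0.3347443 J
Dose = E_total / mass = 0.3347443 / 49.17
Dose = 0.006807896 Gy

0.0068 Gy


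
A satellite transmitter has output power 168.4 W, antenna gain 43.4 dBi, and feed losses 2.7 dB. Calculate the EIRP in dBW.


Pt = 168.4 W = 22.2634 dBW
EIRP = Pt_dBW + Gt - losses = 22.2634 + 43.4 - 2.7 = 62.9634 dBW

62.9634 dBW


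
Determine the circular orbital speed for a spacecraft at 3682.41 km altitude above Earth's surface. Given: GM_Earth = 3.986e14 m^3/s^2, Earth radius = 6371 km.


r = R_E + alt = 6371.0 + 3682.41 = 10053.4100 km = 1.005341e+07 m
v = sqrt(mu/r) = sqrt(3.986e14 / 1.005341e+07) = 6296.6847 m/s = 6.2967 km/s

6.2967 km/s


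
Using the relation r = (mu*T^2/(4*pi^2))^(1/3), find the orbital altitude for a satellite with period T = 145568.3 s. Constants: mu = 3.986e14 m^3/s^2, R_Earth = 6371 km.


T = 145568.3 s
r = (mu*T^2/(4*pi^2))^(1/3) = (3.986e14 * 145568.3^2 / (4*pi^2))^(1/3)
r = 5.980953e+07 m = 59809.5304 km
alt = r - R_E = 59809.5304 - 6371 = 53438.5304 km

53438.5304 km


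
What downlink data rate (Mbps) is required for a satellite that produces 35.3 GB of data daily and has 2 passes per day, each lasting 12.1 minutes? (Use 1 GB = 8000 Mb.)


total contact time = 2 * 12.1 * 60 = 1452.0000 s
data = 35.3 GB = 282400.0000 Mb
rate = 282400.0000 / 1452.0000 = 194.4904 Mbps

194.4904 Mbps


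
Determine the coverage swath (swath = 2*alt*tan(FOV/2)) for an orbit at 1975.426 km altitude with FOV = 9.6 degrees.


FOV = 9.6 deg = 0.1675516 rad
swath = 2 * alt * tan(FOV/2) = 2 * 1975.426 * tan(0.0837758)
swath = 2 * 1975.426 * 0.08397235
swath = 331.7623 km

331.7623 km


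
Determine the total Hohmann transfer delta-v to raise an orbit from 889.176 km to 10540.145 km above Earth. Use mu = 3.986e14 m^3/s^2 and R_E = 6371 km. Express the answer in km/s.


r1 = 7260.1760 km = 7.260176e+06 m
r2 = 16911.1450 km = 1.6911145e+07 m
dv1 = sqrt(mu/r1)*(sqrt(2*r2/(r1+r2)) - 1) = 1355.2830 m/s
dv2 = sqrt(mu/r2)*(1 - sqrt(2*r1/(r1+r2))) = 1092.0394 m/s
total dv = |dv1| + |dv2| = 1355.2830 + 1092.0394 = 2447.3224 m/s = 2.4473 km/s

2.4473 km/s


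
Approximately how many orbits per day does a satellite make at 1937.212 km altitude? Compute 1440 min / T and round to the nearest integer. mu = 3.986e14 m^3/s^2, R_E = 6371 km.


r = 8.308212e+06 m
T = 2*pi*sqrt(r^3/mu) = 7536.5498 s = 125.6092 min
revs/day = 1440 / 125.6092 = 11.4641
Rounded: 11 revolutions per day

11 revolutions per day


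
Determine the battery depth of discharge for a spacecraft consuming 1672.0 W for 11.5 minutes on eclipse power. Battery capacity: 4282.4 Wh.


E_used = P * t / 60 = 1672.0 * 11.5 / 60 = 320.4667 Wh
DOD = E_used / E_total * 100 = 320.4667 / 4282.4 * 100
DOD = 7.4833 %

7.4833 %


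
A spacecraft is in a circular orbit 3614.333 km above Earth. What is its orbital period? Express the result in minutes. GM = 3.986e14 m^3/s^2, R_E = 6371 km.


r = 9985.3330 km = 9.985333e+06 m
T = 2*pi*sqrt(r^3/mu) = 2*pi*sqrt(9.9560635e+20 / 3.986e14)
T = 9930.1327 s = 165.5022 min

165.5022 minutes


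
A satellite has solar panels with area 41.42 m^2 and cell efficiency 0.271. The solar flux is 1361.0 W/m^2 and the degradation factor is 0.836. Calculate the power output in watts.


P = area * eta * S * degradation
P = 41.42 * 0.271 * 1361.0 * 0.836
P = 12771.5553 W

12771.5553 W


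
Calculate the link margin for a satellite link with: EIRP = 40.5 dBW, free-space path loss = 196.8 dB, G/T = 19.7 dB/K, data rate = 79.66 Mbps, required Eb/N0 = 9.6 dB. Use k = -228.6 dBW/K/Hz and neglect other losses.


C/N0 = EIRP - FSPL + G/T - k = 40.5 - 196.8 + 19.7 - (-228.6)
C/N0 = 92.0000 dB-Hz
R_b = 79.66 Mbps = 7.966e+07 bps -> 10*log10(R_b) = 79.0124 dB-Hz
Eb/N0 = C/N0 - 10*log10(R_b) = 92.0000 - 79.0124 = 12.9876 dB
Margin = Eb/N0 - Eb/N0_req = 12.9876 - 9.6 = 3.3876 dB (link closes)

3.3876 dB


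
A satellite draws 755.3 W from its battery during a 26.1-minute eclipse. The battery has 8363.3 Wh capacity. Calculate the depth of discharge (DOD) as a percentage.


E_used = P * t / 60 = 755.3 * 26.1 / 60 = 328.5555 Wh
DOD = E_used / E_total * 100 = 328.5555 / 8363.3 * 100
DOD = 3.9285 %

3.9285 %


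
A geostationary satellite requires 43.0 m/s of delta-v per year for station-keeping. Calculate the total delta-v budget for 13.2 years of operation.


dV = rate * years = 43.0 * 13.2
dV = 567.6000 m/s

567.6000 m/s


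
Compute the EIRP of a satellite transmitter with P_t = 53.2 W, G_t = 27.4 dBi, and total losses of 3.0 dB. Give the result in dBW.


Pt = 53.2 W = 17.2591 dBW
EIRP = Pt_dBW + Gt - losses = 17.2591 + 27.4 - 3.0 = 41.6591 dBW

41.6591 dBW


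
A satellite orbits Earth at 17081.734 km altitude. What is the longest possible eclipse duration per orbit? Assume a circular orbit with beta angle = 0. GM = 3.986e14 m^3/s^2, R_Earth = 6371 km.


r = 23452.7340 km
T = 595.7310 min
Eclipse fraction = arcsin(R_E/r)/pi = arcsin(6371.0000/23452.7340)/pi
= arcsin(0.2716528)/pi = 0.08757022
Eclipse duration = 0.08757022 * 595.7310 = 52.1683 min

52.1683 minutes


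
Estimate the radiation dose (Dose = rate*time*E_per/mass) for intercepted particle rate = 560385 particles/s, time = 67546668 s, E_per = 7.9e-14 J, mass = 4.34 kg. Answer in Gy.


Total energy deposited = rate * time * E_per
  = 560385 * 67546668 * 7.9e-14 = 2.9903 J
Dose = E_total / mass = 2.9903 / 4.34
Dose = 0.6890136 Gy

0.6890 Gy


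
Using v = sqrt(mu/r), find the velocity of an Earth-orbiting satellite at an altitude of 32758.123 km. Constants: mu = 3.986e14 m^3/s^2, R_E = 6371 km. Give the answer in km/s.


r = R_E + alt = 6371.0 + 32758.123 = 39129.1230 km = 3.9129123e+07 m
v = sqrt(mu/r) = sqrt(3.986e14 / 3.9129123e+07) = 3191.6745 m/s = 3.1917 km/s

3.1917 km/s


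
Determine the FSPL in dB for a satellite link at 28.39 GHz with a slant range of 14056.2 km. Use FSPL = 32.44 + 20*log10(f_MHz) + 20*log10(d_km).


f = 28.39 GHz = 28390.0000 MHz
d = 14056.2 km
FSPL = 32.44 + 20*log10(28390.0000) + 20*log10(14056.2)
FSPL = 32.44 + 89.0633 + 82.9574
FSPL = 204.4607 dB

204.4607 dB


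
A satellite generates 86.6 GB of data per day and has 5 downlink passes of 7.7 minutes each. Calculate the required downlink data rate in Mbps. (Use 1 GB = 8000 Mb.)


total contact time = 5 * 7.7 * 60 = 2310.0000 s
data = 86.6 GB = 692800.0000 Mb
rate = 692800.0000 / 2310.0000 = 299.9134 Mbps

299.9134 Mbps


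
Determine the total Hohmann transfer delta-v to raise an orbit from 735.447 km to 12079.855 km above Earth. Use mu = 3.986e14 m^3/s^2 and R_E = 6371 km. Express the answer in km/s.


r1 = 7106.4470 km = 7.106447e+06 m
r2 = 18450.8550 km = 1.8450855e+07 m
dv1 = sqrt(mu/r1)*(sqrt(2*r2/(r1+r2)) - 1) = 1509.9676 m/s
dv2 = sqrt(mu/r2)*(1 - sqrt(2*r1/(r1+r2))) = 1181.8143 m/s
total dv = |dv1| + |dv2| = 1509.9676 + 1181.8143 = 2691.7819 m/s = 2.6918 km/s

2.6918 km/s


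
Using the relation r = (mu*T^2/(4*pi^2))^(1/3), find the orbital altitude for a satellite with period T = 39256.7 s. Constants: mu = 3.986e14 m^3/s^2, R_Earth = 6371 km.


T = 39256.7 s
r = (mu*T^2/(4*pi^2))^(1/3) = (3.986e14 * 39256.7^2 / (4*pi^2))^(1/3)
r = 2.49652e+07 m = 24965.1998 km
alt = r - R_E = 24965.1998 - 6371 = 18594.1998 km

18594.1998 km


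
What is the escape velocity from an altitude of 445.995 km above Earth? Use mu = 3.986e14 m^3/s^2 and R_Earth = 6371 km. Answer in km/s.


r = 6371.0 + 445.995 = 6816.9950 km = 6.816995e+06 m
v_esc = sqrt(2*mu/r) = sqrt(2*3.986e14 / 6.816995e+06)
v_esc = 10814.0197 m/s = 10.8140 km/s

10.8140 km/s


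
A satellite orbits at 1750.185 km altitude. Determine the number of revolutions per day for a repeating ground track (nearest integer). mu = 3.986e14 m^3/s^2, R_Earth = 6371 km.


r = 8.121185e+06 m
T = 2*pi*sqrt(r^3/mu) = 7283.5034 s = 121.3917 min
revs/day = 1440 / 121.3917 = 11.8624
Rounded: 12 revolutions per day

12 revolutions per day


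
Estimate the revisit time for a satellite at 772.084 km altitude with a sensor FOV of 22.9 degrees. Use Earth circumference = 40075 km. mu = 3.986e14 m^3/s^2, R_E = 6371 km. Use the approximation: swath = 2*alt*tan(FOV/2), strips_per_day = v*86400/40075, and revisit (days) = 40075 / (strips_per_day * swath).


swath = 2*772.084*tan(0.1998402) = 312.7615 km
v = sqrt(mu/r) = 7470.0889 m/s = 7.4701 km/s
strips/day = v*86400/40075 = 7.4701*86400/40075 = 16.1052
coverage/day = strips * swath = 16.1052 * 312.7615 = 5037.0842 km
revisit = 40075 / 5037.0842 = 7.9560 days

7.9560 days


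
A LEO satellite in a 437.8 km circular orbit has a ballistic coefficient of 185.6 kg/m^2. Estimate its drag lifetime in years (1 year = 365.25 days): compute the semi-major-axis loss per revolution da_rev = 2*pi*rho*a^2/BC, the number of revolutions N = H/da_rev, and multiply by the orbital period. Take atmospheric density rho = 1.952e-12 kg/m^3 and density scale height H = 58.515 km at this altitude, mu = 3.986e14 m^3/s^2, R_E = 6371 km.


a = R_E + alt = 6808.8000 km = 6.8088e+06 m
da_rev = 2*pi*rho*a^2/BC = 2*pi*1.952e-12*(6.8088e+06)^2/185.6 = 3.063535 m per revolution
N = H/da_rev = 58515.0000 m / 3.063535 m = 19100.4828 revolutions
P = 2*pi*sqrt(a^3/mu) = 5591.3553 s
lifetime = N*P = 19100.4828 * 5591.3553 = 1.0679758e+08 s = 1236.0832 days
years = 1236.0832 / 365.25 = 3.3842 years

3.3842 years


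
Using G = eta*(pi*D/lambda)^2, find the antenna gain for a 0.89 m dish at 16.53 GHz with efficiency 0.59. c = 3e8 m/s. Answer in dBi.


lambda = c/f = 3e8 / 1.653e+10 = 0.01814882 m
G = eta*(pi*D/lambda)^2 = 0.59*(pi*0.89/0.01814882)^2
G = 14003.4475 (linear)
G = 10*log10(14003.4475) = 41.4623 dBi

41.4623 dBi


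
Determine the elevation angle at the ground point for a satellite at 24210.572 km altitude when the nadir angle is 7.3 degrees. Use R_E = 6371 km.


r = R_E + alt = 30581.5720 km
Law of sines in the satellite / Earth-center / ground-point triangle:
  sin(nadir)/R_E = sin(90 + el)/r  =>  cos(el) = (r/R_E)*sin(nadir)
cos(el) = (30581.5720 / 6371.0000) * sin(7.3 deg) = 0.6099255
el = arccos(0.6099255) = 52.4159 deg
(Earth-central angle = 90 - nadir - el = 30.2841 deg)

52.4159 degrees


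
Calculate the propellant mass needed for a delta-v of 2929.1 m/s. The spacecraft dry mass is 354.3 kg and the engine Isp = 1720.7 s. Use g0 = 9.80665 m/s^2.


ve = Isp * g0 = 1720.7 * 9.80665 = 16874.302655 m/s
mass ratio = exp(dv/ve) = exp(2929.1/16874.302655) = 1.18955997
m_prop = m_dry * (mr - 1) = 354.3 * (1.18955997 - 1)
m_prop = 67.1611 kg

67.1611 kg


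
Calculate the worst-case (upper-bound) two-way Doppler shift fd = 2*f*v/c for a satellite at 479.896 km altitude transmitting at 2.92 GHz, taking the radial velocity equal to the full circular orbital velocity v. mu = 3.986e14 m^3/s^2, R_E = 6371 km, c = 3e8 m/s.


r = 6.850896e+06 m
v = sqrt(mu/r) = 7627.7238 m/s (worst-case radial velocity)
f = 2.92 GHz = 2.92e+09 Hz
fd = 2*f*v/c = 2*2.92e+09*7627.7238/3.0e+08
fd = 148486.3570 Hz

148486.3570 Hz


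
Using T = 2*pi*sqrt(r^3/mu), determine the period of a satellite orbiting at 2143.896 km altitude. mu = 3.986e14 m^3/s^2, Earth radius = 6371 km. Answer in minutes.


r = 8514.8960 km = 8.514896e+06 m
T = 2*pi*sqrt(r^3/mu) = 2*pi*sqrt(6.1735937e+20 / 3.986e14)
T = 7819.5227 s = 130.3254 min

130.3254 minutes


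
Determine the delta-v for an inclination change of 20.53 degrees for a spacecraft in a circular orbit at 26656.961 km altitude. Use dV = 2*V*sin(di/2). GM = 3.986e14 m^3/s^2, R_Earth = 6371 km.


r = 33027.9610 km = 3.3027961e+07 m
V = sqrt(mu/r) = 3473.9836 m/s
di = 20.53 deg = 0.3583161 rad
dV = 2*V*sin(di/2) = 2*3473.9836*sin(0.179158)
dV = 1238.1358 m/s = 1.2381 km/s

1.2381 km/s


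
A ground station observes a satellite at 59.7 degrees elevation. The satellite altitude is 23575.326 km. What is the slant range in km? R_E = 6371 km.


h = 23575.326 km, el = 59.7 deg
d = -R_E*sin(el) + sqrt((R_E*sin(el))^2 + 2*R_E*h + h^2)
d = -6371.0000*sin(1.0420) + sqrt((6371.0000*0.8633956)^2 + 2*6371.0000*23575.326 + 23575.326^2)
d = 24272.6243 km

24272.6243 km


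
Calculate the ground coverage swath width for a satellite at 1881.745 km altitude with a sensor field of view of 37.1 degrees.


FOV = 37.1 deg = 0.6475172 rad
swath = 2 * alt * tan(FOV/2) = 2 * 1881.745 * tan(0.3237586)
swath = 2 * 1881.745 * 0.335566
swath = 1262.8992 km

1262.8992 km


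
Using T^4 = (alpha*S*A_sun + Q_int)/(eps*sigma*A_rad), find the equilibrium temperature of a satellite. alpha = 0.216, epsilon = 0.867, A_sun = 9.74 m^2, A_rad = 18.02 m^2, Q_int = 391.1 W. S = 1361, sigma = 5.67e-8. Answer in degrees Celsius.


Numerator = alpha*S*A_sun + Q_int = 0.216*1361*9.74 + 391.1 = 3254.4262 W
Denominator = eps*sigma*A_rad = 0.867*5.67e-8*18.02 = 8.8584338e-07 W/K^4
T^4 = 3.6738168e+09 K^4
T = 246.1951 K = -26.9549 C

-26.9549 degrees Celsius


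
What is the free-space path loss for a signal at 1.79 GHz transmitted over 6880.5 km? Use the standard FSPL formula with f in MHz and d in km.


f = 1.79 GHz = 1790.0000 MHz
d = 6880.5 km
FSPL = 32.44 + 20*log10(1790.0000) + 20*log10(6880.5)
FSPL = 32.44 + 65.0571 + 76.7524
FSPL = 174.2495 dB

174.2495 dB


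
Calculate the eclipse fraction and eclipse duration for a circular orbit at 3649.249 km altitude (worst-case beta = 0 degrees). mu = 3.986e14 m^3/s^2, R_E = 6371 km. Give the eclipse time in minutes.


r = 10020.2490 km
T = 166.3710 min
Eclipse fraction = arcsin(R_E/r)/pi = arcsin(6371.0000/10020.2490)/pi
= arcsin(0.6358125)/pi = 0.2193349
Eclipse duration = 0.2193349 * 166.3710 = 36.4910 min

36.4910 minutes


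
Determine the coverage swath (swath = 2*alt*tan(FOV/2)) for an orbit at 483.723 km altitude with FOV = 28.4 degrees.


FOV = 28.4 deg = 0.4956735 rad
swath = 2 * alt * tan(FOV/2) = 2 * 483.723 * tan(0.2478368)
swath = 2 * 483.723 * 0.2530389
swath = 244.8015 km

244.8015 km


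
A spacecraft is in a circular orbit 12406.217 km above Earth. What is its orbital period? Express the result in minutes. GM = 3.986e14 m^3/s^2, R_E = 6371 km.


r = 18777.2170 km = 1.8777217e+07 m
T = 2*pi*sqrt(r^3/mu) = 2*pi*sqrt(6.620544e+21 / 3.986e14)
T = 25606.9621 s = 426.7827 min

426.7827 minutes


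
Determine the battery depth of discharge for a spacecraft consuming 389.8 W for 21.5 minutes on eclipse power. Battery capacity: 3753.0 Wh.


E_used = P * t / 60 = 389.8 * 21.5 / 60 = 139.6783 Wh
DOD = E_used / E_total * 100 = 139.6783 / 3753.0 * 100
DOD = 3.7218 %

3.7218 %


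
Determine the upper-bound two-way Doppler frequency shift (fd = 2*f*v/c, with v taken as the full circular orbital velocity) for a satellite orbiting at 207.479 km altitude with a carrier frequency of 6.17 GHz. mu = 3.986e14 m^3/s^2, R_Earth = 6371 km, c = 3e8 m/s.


r = 6.578479e+06 m
v = sqrt(mu/r) = 7784.0551 m/s (worst-case radial velocity)
f = 6.17 GHz = 6.17e+09 Hz
fd = 2*f*v/c = 2*6.17e+09*7784.0551/3.0e+08
fd = 320184.1327 Hz

320184.1327 Hz


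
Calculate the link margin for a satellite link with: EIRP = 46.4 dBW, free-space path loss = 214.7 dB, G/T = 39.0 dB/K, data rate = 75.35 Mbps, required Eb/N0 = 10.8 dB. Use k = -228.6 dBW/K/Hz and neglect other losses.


C/N0 = EIRP - FSPL + G/T - k = 46.4 - 214.7 + 39.0 - (-228.6)
C/N0 = 99.3000 dB-Hz
R_b = 75.35 Mbps = 7.535e+07 bps -> 10*log10(R_b) = 78.7708 dB-Hz
Eb/N0 = C/N0 - 10*log10(R_b) = 99.3000 - 78.7708 = 20.5292 dB
Margin = Eb/N0 - Eb/N0_req = 20.5292 - 10.8 = 9.7292 dB (link closes)

9.7292 dB


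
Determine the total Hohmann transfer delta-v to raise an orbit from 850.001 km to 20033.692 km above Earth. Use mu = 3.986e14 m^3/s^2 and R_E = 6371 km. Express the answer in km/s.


r1 = 7221.0010 km = 7.221001e+06 m
r2 = 26404.6920 km = 2.6404692e+07 m
dv1 = sqrt(mu/r1)*(sqrt(2*r2/(r1+r2)) - 1) = 1881.1845 m/s
dv2 = sqrt(mu/r2)*(1 - sqrt(2*r1/(r1+r2))) = 1339.0516 m/s
total dv = |dv1| + |dv2| = 1881.1845 + 1339.0516 = 3220.2360 m/s = 3.2202 km/s

3.2202 km/s


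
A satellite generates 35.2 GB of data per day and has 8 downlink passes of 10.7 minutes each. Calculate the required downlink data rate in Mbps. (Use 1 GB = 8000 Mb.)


total contact time = 8 * 10.7 * 60 = 5136.0000 s
data = 35.2 GB = 281600.0000 Mb
rate = 281600.0000 / 5136.0000 = 54.8287 Mbps

54.8287 Mbps


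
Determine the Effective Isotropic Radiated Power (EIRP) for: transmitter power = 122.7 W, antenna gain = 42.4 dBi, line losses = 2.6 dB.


Pt = 122.7 W = 20.8884 dBW
EIRP = Pt_dBW + Gt - losses = 20.8884 + 42.4 - 2.6 = 60.6884 dBW

60.6884 dBW


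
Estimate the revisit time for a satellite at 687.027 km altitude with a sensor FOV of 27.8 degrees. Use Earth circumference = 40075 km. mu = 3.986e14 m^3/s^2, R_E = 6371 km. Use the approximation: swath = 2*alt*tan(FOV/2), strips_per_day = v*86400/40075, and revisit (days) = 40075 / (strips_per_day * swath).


swath = 2*687.027*tan(0.2426008) = 340.0440 km
v = sqrt(mu/r) = 7514.9655 m/s = 7.5150 km/s
strips/day = v*86400/40075 = 7.5150*86400/40075 = 16.2019
coverage/day = strips * swath = 16.2019 * 340.0440 = 5509.3746 km
revisit = 40075 / 5509.3746 = 7.2740 days

7.2740 days


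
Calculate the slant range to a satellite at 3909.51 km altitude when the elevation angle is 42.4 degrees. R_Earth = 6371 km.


h = 3909.51 km, el = 42.4 deg
d = -R_E*sin(el) + sqrt((R_E*sin(el))^2 + 2*R_E*h + h^2)
d = -6371.0000*sin(0.7400196) + sqrt((6371.0000*0.6743024)^2 + 2*6371.0000*3909.51 + 3909.51^2)
d = 4844.8451 km

4844.8451 km


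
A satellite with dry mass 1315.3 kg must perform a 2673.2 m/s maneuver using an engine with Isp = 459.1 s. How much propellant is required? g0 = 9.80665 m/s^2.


ve = Isp * g0 = 459.1 * 9.80665 = 4502.233015 m/s
mass ratio = exp(dv/ve) = exp(2673.2/4502.233015) = 1.81076573
m_prop = m_dry * (mr - 1) = 1315.3 * (1.81076573 - 1)
m_prop = 1066.4002 kg

1066.4002 kg


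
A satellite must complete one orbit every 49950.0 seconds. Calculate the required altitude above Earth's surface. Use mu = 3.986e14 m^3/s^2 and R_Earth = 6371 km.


T = 49950.0 s
r = (mu*T^2/(4*pi^2))^(1/3) = (3.986e14 * 49950.0^2 / (4*pi^2))^(1/3)
r = 2.9314524e+07 m = 29314.5241 km
alt = r - R_E = 29314.5241 - 6371 = 22943.5241 km

22943.5241 km


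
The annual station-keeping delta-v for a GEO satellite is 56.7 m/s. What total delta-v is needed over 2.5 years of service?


dV = rate * years = 56.7 * 2.5
dV = 141.7500 m/s

141.7500 m/s


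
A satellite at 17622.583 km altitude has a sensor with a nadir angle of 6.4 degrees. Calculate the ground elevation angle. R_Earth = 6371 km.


r = R_E + alt = 23993.5830 km
Law of sines in the satellite / Earth-center / ground-point triangle:
  sin(nadir)/R_E = sin(90 + el)/r  =>  cos(el) = (r/R_E)*sin(nadir)
cos(el) = (23993.5830 / 6371.0000) * sin(6.4 deg) = 0.4197989
el = arccos(0.4197989) = 65.1781 deg
(Earth-central angle = 90 - nadir - el = 18.4219 deg)

65.1781 degrees


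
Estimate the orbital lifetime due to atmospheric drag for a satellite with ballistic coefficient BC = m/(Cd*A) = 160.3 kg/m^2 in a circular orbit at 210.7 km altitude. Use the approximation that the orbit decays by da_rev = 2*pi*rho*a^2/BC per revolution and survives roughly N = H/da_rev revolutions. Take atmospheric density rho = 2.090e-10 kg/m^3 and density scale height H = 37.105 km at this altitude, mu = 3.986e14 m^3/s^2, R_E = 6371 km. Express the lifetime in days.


a = R_E + alt = 6581.7000 km = 6.5817e+06 m
da_rev = 2*pi*rho*a^2/BC = 2*pi*2.090e-10*(6.5817e+06)^2/160.3 = 354.869601 m per revolution
N = H/da_rev = 37105.0000 m / 354.869601 m = 104.5595 revolutions
P = 2*pi*sqrt(a^3/mu) = 5313.9608 s
lifetime = N*P = 104.5595 * 5313.9608 = 555625.2626 s = 6.4308 days

6.4308 days


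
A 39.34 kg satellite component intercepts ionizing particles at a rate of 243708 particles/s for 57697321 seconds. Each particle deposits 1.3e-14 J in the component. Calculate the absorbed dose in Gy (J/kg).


Total energy deposited = rate * time * E_per
  = 243708 * 57697321 * 1.3e-14 = 0.1827969 J
Dose = E_total / mass = 0.1827969 / 39.34
Dose = 0.004646591 Gy

0.0046 Gy


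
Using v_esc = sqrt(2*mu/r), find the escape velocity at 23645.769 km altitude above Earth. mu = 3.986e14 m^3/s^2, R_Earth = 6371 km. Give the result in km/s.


r = 6371.0 + 23645.769 = 30016.7690 km = 3.0016769e+07 m
v_esc = sqrt(2*mu/r) = sqrt(2*3.986e14 / 3.0016769e+07)
v_esc = 5153.4928 m/s = 5.1535 km/s

5.1535 km/s


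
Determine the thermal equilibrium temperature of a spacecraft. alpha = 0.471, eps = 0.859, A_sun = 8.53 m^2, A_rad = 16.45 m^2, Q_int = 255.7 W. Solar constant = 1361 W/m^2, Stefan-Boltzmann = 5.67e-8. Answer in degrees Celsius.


Numerator = alpha*S*A_sun + Q_int = 0.471*1361*8.53 + 255.7 = 5723.6944 W
Denominator = eps*sigma*A_rad = 0.859*5.67e-8*16.45 = 8.0120218e-07 W/K^4
T^4 = 7.1438827e+09 K^4
T = 290.7258 K = 17.5758 C

17.5758 degrees Celsius


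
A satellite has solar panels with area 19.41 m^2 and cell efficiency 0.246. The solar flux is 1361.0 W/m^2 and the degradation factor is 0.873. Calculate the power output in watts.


P = area * eta * S * degradation
P = 19.41 * 0.246 * 1361.0 * 0.873
P = 5673.2642 W

5673.2642 W


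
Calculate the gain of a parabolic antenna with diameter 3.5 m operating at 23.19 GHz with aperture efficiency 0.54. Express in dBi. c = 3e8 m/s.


lambda = c/f = 3e8 / 2.319e+10 = 0.01293661 m
G = eta*(pi*D/lambda)^2 = 0.54*(pi*3.5/0.01293661)^2
G = 390111.3462 (linear)
G = 10*log10(390111.3462) = 55.9119 dBi

55.9119 dBi


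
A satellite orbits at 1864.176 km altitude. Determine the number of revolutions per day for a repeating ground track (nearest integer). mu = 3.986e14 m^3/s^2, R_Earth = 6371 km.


r = 8.235176e+06 m
T = 2*pi*sqrt(r^3/mu) = 7437.3899 s = 123.9565 min
revs/day = 1440 / 123.9565 = 11.6170
Rounded: 12 revolutions per day

12 revolutions per day


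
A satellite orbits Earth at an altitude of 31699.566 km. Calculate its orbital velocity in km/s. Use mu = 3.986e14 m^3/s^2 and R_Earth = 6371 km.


r = R_E + alt = 6371.0 + 31699.566 = 38070.5660 km = 3.8070566e+07 m
v = sqrt(mu/r) = sqrt(3.986e14 / 3.8070566e+07) = 3235.7427 m/s = 3.2357 km/s

3.2357 km/s


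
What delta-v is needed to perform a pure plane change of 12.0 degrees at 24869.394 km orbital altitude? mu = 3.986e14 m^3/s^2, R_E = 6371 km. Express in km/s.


r = 31240.3940 km = 3.1240394e+07 m
V = sqrt(mu/r) = 3571.9913 m/s
di = 12.0 deg = 0.2094395 rad
dV = 2*V*sin(di/2) = 2*3571.9913*sin(0.1047198)
dV = 746.7495 m/s = 0.7467495 km/s

0.7467 km/s


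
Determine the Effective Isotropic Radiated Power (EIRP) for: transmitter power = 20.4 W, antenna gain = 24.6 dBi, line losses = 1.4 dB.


Pt = 20.4 W = 13.0963 dBW
EIRP = Pt_dBW + Gt - losses = 13.0963 + 24.6 - 1.4 = 36.2963 dBW

36.2963 dBW


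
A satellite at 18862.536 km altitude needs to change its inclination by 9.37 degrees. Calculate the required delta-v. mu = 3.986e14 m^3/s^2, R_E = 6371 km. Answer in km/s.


r = 25233.5360 km = 2.5233536e+07 m
V = sqrt(mu/r) = 3974.4734 m/s
di = 9.37 deg = 0.1635374 rad
dV = 2*V*sin(di/2) = 2*3974.4734*sin(0.08176868)
dV = 649.2508 m/s = 0.6492508 km/s

0.6493 km/s


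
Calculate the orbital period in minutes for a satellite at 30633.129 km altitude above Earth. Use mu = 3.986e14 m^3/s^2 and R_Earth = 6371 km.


r = 37004.1290 km = 3.7004129e+07 m
T = 2*pi*sqrt(r^3/mu) = 2*pi*sqrt(5.066996e+22 / 3.986e14)
T = 70841.2965 s = 1180.6883 min

1180.6883 minutes


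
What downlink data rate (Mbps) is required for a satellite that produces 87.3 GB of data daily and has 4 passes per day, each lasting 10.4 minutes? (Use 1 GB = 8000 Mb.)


total contact time = 4 * 10.4 * 60 = 2496.0000 s
data = 87.3 GB = 698400.0000 Mb
rate = 698400.0000 / 2496.0000 = 279.8077 Mbps

279.8077 Mbps
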